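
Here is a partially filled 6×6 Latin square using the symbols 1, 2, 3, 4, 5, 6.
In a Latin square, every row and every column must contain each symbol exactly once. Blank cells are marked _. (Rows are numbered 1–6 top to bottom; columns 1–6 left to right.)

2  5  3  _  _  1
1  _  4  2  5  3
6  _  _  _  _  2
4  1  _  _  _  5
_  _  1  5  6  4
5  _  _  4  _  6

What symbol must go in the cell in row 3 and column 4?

1

Row 1, column 4: row 1 has {1, 2, 3, 5} and column 4 has {2, 4, 5}, leaving only 6.
Row 1, column 5: row 1 has {1, 2, 3, 5, 6} and column 5 has {5, 6}, leaving only 4.
Row 2, column 2: row 2 has {1, 2, 3, 4, 5} and column 2 has {1, 5}, leaving only 6.
Row 3, column 3: row 3 has {2, 6} and column 3 has {1, 3, 4}, leaving only 5.
Row 4, column 4: row 4 has {1, 4, 5} and column 4 has {2, 4, 5, 6}, leaving only 3.
Row 3 already has {2, 5, 6} and column 4 already has {2, 3, 4, 5, 6}, so row 3, column 4 must be 1.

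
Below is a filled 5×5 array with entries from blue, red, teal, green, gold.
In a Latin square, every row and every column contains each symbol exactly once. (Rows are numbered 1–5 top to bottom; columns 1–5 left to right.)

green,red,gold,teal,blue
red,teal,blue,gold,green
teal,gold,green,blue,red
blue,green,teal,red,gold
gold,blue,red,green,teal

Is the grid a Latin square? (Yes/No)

Each row is a permutation of the 5 symbols, and so is each column.

Yes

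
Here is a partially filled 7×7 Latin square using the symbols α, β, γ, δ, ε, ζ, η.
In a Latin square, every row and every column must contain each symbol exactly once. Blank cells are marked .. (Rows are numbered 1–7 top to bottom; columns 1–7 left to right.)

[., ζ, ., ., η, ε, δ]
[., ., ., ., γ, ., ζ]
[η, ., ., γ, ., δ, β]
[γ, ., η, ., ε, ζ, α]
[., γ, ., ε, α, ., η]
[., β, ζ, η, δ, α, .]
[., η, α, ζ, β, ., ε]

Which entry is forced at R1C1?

Row 3, column 3: row 3 has {β, γ, δ, η} and column 3 has {α, ζ, η}, leaving only ε.
Row 3, column 2: row 3 has {β, γ, δ, ε, η} and column 2 has {β, γ, ζ, η}, leaving only α.
Row 3, column 5: row 3 has {α, β, γ, δ, ε, η} and column 5 has {α, β, γ, δ, ε, η}, leaving only ζ.
Row 4, column 2: row 4 has {α, γ, ε, ζ, η} and column 2 has {α, β, γ, ζ, η}, leaving only δ.
Row 2, column 2: row 2 has {γ, ζ} and column 2 has {α, β, γ, δ, ζ, η}, leaving only ε.
Row 4, column 4: row 4 has {α, γ, δ, ε, ζ, η} and column 4 has {γ, ε, ζ, η}, leaving only β.
Row 1, column 4: row 1 has {δ, ε, ζ, η} and column 4 has {β, γ, ε, ζ, η}, leaving only α.
Row 1 already has {α, δ, ε, ζ, η} and column 1 already has {γ, η}, so row 1, column 1 must be β.

β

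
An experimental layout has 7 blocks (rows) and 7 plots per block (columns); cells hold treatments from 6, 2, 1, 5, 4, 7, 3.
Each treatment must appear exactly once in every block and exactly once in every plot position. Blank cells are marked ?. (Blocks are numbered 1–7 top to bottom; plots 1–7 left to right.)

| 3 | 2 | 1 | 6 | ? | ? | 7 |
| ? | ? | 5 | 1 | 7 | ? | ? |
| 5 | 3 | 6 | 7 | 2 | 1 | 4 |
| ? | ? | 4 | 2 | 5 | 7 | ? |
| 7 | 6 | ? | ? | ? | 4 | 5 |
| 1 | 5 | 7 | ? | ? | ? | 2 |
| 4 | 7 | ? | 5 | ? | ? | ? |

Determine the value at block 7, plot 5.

6

Block 1, plot 5: block 1 has {6, 2, 1, 7, 3} and plot 5 has {2, 5, 7}, leaving only 4.
Block 1, plot 6: block 1 has {6, 2, 1, 4, 7, 3} and plot 6 has {1, 4, 7}, leaving only 5.
Block 2, plot 2: block 2 has {1, 5, 7} and plot 2 has {6, 2, 5, 7, 3}, leaving only 4.
Block 4, plot 1: block 4 has {2, 5, 4, 7} and plot 1 has {1, 5, 4, 7, 3}, leaving only 6.
Block 2, plot 1: block 2 has {1, 5, 4, 7} and plot 1 has {6, 1, 5, 4, 7, 3}, leaving only 2.
Block 4, plot 2: block 4 has {6, 2, 5, 4, 7} and plot 2 has {6, 2, 5, 4, 7, 3}, leaving only 1.
Block 4, plot 7: block 4 has {6, 2, 1, 5, 4, 7} and plot 7 has {2, 5, 4, 7}, leaving only 3.
Block 2, plot 7: block 2 has {2, 1, 5, 4, 7} and plot 7 has {2, 5, 4, 7, 3}, leaving only 6.
Block 2, plot 6: block 2 has {6, 2, 1, 5, 4, 7} and plot 6 has {1, 5, 4, 7}, leaving only 3.
Block 5, plot 4: block 5 has {6, 5, 4, 7} and plot 4 has {6, 2, 1, 5, 7}, leaving only 3.
Block 5, plot 3: block 5 has {6, 5, 4, 7, 3} and plot 3 has {6, 1, 5, 4, 7}, leaving only 2.
Block 5, plot 5: block 5 has {6, 2, 5, 4, 7, 3} and plot 5 has {2, 5, 4, 7}, leaving only 1.
Block 6, plot 4: block 6 has {2, 1, 5, 7} and plot 4 has {6, 2, 1, 5, 7, 3}, leaving only 4.
Block 6, plot 6: block 6 has {2, 1, 5, 4, 7} and plot 6 has {1, 5, 4, 7, 3}, leaving only 6.
Block 6, plot 5: block 6 has {6, 2, 1, 5, 4, 7} and plot 5 has {2, 1, 5, 4, 7}, leaving only 3.
Block 7 already has {5, 4, 7} and plot 5 already has {2, 1, 5, 4, 7, 3}, so block 7, plot 5 must be 6.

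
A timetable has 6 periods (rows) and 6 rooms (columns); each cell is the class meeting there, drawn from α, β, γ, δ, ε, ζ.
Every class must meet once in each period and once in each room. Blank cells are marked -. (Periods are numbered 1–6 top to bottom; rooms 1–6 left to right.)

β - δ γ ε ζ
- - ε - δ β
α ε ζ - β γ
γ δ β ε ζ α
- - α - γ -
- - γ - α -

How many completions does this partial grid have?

Period 1, room 2: eliminating its period and room leaves {α}.
Period 2, room 1: eliminating its period and room leaves {ζ}.
Period 2, room 2: eliminating its period and room leaves {α, γ, ζ}.
Period 2, room 4: eliminating its period and room leaves {α, ζ}.
Period 3, room 4: eliminating its period and room leaves {δ}.
Period 5, room 1: eliminating its period and room leaves {δ, ε, ζ}.
Period 5, room 2: eliminating its period and room leaves {β, ζ}.
Period 5, room 4: eliminating its period and room leaves {β, δ, ζ}.
Period 5, room 6: eliminating its period and room leaves {δ, ε}.
Period 6, room 1: eliminating its period and room leaves {δ, ε, ζ}.
Period 6, room 2: eliminating its period and room leaves {β, ζ}.
Period 6, room 4: eliminating its period and room leaves {β, δ, ζ}.
Period 6, room 6: eliminating its period and room leaves {δ, ε}.
Enumerating the assignments across these blanks that avoid any period or room repeat gives 4 completions.

4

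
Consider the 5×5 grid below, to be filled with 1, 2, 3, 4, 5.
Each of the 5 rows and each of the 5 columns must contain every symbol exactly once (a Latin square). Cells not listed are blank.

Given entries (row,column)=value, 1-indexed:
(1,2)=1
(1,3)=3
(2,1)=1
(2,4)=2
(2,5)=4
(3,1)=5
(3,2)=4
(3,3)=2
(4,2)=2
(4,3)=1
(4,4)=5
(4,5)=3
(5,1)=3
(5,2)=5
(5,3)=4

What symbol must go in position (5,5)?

Row 1, column 4: row 1 has {1, 3} and column 4 has {2, 5}, leaving only 4.
Row 1, column 1: row 1 has {1, 3, 4} and column 1 has {1, 3, 5}, leaving only 2.
Row 1, column 5: row 1 has {1, 2, 3, 4} and column 5 has {3, 4}, leaving only 5.
Row 2, column 2: row 2 has {1, 2, 4} and column 2 has {1, 2, 4, 5}, leaving only 3.
Row 2, column 3: row 2 has {1, 2, 3, 4} and column 3 has {1, 2, 3, 4}, leaving only 5.
Row 3, column 5: row 3 has {2, 4, 5} and column 5 has {3, 4, 5}, leaving only 1.
Row 5 already has {3, 4, 5} and column 5 already has {1, 3, 4, 5}, so row 5, column 5 must be 2.

2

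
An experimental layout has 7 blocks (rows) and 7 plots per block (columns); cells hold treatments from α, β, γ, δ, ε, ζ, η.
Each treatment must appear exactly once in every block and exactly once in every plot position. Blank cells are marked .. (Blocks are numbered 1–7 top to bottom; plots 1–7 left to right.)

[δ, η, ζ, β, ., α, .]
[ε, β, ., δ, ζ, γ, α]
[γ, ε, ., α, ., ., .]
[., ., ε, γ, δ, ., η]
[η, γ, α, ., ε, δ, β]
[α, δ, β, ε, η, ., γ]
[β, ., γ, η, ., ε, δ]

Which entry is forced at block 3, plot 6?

Block 1, plot 5: block 1 has {α, β, δ, ζ, η} and plot 5 has {δ, ε, ζ, η}, leaving only γ.
Block 1, plot 7: block 1 has {α, β, γ, δ, ζ, η} and plot 7 has {α, β, γ, δ, η}, leaving only ε.
Block 2, plot 3: block 2 has {α, β, γ, δ, ε, ζ} and plot 3 has {α, β, γ, ε, ζ}, leaving only η.
Block 3, plot 3: block 3 has {α, γ, ε} and plot 3 has {α, β, γ, ε, ζ, η}, leaving only δ.
Block 3, plot 5: block 3 has {α, γ, δ, ε} and plot 5 has {γ, δ, ε, ζ, η}, leaving only β.
Block 3, plot 7: block 3 has {α, β, γ, δ, ε} and plot 7 has {α, β, γ, δ, ε, η}, leaving only ζ.
Block 3 already has {α, β, γ, δ, ε, ζ} and plot 6 already has {α, γ, δ, ε}, so block 3, plot 6 must be η.

η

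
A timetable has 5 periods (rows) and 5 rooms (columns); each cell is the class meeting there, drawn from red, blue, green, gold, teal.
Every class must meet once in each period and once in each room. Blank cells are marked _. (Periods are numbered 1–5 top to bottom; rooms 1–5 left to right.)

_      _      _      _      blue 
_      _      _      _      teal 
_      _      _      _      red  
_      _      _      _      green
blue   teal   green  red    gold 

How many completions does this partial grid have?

56

Period 1, room 1: eliminating its period and room leaves {red, green, gold, teal}.
Period 1, room 2: eliminating its period and room leaves {red, green, gold}.
Period 1, room 3: eliminating its period and room leaves {red, gold, teal}.
Period 1, room 4: eliminating its period and room leaves {green, gold, teal}.
Period 2, room 1: eliminating its period and room leaves {red, green, gold}.
Period 2, room 2: eliminating its period and room leaves {red, blue, green, gold}.
Period 2, room 3: eliminating its period and room leaves {red, blue, gold}.
Period 2, room 4: eliminating its period and room leaves {blue, green, gold}.
Period 3, room 1: eliminating its period and room leaves {green, gold, teal}.
Period 3, room 2: eliminating its period and room leaves {blue, green, gold}.
Period 3, room 3: eliminating its period and room leaves {blue, gold, teal}.
Period 3, room 4: eliminating its period and room leaves {blue, green, gold, teal}.
Period 4, room 1: eliminating its period and room leaves {red, gold, teal}.
Period 4, room 2: eliminating its period and room leaves {red, blue, gold}.
Period 4, room 3: eliminating its period and room leaves {red, blue, gold, teal}.
Period 4, room 4: eliminating its period and room leaves {blue, gold, teal}.
Enumerating the assignments across these blanks that avoid any period or room repeat gives 56 completions.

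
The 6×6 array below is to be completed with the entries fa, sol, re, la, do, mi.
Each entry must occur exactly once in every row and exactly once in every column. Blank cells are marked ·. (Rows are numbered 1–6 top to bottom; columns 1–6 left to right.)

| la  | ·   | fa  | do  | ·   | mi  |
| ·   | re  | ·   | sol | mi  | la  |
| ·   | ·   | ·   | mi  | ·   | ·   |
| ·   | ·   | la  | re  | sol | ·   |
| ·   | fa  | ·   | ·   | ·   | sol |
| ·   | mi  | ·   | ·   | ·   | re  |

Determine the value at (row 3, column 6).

Row 1, column 2: row 1 has {fa, la, do, mi} and column 2 has {fa, re, mi}, leaving only sol.
Row 1, column 5: row 1 has {fa, sol, la, do, mi} and column 5 has {sol, mi}, leaving only re.
Row 2, column 3: row 2 has {sol, re, la, mi} and column 3 has {fa, la}, leaving only do.
Row 2, column 1: row 2 has {sol, re, la, do, mi} and column 1 has {la}, leaving only fa.
Row 4, column 2: row 4 has {sol, re, la} and column 2 has {fa, sol, re, mi}, leaving only do.
Row 3, column 2: row 3 has {mi} and column 2 has {fa, sol, re, do, mi}, leaving only la.
Row 4, column 1: row 4 has {sol, re, la, do} and column 1 has {fa, la}, leaving only mi.
Row 4, column 6: row 4 has {sol, re, la, do, mi} and column 6 has {sol, re, la, mi}, leaving only fa.
Row 3 already has {la, mi} and column 6 already has {fa, sol, re, la, mi}, so row 3, column 6 must be do.

do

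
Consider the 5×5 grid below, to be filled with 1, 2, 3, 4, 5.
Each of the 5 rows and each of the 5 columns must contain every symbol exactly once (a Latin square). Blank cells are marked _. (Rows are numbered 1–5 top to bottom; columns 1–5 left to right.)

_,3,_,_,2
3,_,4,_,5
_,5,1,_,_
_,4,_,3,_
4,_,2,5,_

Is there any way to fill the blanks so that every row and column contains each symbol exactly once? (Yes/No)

Row 1, column 3: row 1 has {2, 3} and column 3 has {1, 2, 4}, so it must be 5.
Now row 4, column 3: row 4 together with column 3 already contain {1, 2, 3, 4, 5} — every symbol — so nothing can go there. The grid has no valid completion.

No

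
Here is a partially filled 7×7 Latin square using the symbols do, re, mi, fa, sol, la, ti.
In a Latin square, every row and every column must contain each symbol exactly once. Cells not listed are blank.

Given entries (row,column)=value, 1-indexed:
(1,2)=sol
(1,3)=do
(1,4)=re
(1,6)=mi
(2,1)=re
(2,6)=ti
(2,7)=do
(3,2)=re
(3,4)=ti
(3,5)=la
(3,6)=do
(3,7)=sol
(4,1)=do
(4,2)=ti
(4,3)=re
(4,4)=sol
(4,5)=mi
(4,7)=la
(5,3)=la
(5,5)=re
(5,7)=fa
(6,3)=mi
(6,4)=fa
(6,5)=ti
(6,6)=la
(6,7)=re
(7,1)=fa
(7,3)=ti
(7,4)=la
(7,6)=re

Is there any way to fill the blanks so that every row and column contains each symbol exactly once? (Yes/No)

Row 1, column 5: row 1 has {do, re, mi, sol} and column 5 has {re, mi, la, ti}, so it must be fa.
Row 1, column 7: row 1 has {do, re, mi, fa, sol} and column 7 has {do, re, fa, sol, la}, so it must be ti.
Row 1, column 1: row 1 has {do, re, mi, fa, sol, ti} and column 1 has {do, re, fa}, so it must be la.
Row 2, column 4: row 2 has {do, re, ti} and column 4 has {re, fa, sol, la, ti}, so it must be mi.
Row 2, column 5: row 2 has {do, re, mi, ti} and column 5 has {re, mi, fa, la, ti}, so it must be sol.
Row 2, column 3: row 2 has {do, re, mi, sol, ti} and column 3 has {do, re, mi, la, ti}, so it must be fa.
Now row 3, column 3: row 3 together with column 3 already contain {do, re, mi, fa, sol, la, ti} — every symbol — so nothing can go there. The grid has no valid completion.

No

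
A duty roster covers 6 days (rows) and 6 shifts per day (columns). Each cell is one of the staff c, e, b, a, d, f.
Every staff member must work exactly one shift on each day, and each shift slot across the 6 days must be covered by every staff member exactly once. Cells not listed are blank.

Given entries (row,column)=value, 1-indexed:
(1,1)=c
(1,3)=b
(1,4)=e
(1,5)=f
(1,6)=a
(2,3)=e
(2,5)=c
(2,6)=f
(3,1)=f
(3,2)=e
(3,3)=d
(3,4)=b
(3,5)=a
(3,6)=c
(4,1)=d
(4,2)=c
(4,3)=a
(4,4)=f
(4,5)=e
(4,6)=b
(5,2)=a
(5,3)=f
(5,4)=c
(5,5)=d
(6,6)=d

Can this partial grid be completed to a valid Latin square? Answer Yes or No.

Yes

No day or shift among the givens repeats a symbol, and propagating forced cells runs into no contradiction.
One valid completion exists (for instance, c d b e f a / a b e d c f / f e d b a c / d c a f e b / b a f c d e / e f c a b d).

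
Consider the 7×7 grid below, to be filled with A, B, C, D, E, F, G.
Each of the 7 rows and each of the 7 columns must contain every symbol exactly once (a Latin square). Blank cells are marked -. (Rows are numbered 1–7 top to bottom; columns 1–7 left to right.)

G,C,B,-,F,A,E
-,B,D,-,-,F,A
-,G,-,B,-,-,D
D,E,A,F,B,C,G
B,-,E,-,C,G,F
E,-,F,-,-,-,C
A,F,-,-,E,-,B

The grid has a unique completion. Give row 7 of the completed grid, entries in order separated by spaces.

Row 7, column 6: row 7 has {A, B, E, F} and column 6 has {A, C, F, G}, leaving only D.
Row 1, column 4: row 1 has {A, B, C, E, F, G} and column 4 has {B, F}, leaving only D.
Row 2, column 1: row 2 has {A, B, D, F} and column 1 has {A, B, D, E, G}, leaving only C.
Row 2, column 5: row 2 has {A, B, C, D, F} and column 5 has {B, C, E, F}, leaving only G.
Row 2, column 4: row 2 has {A, B, C, D, F, G} and column 4 has {B, D, F}, leaving only E.
Row 3, column 1: row 3 has {B, D, G} and column 1 has {A, B, C, D, E, G}, leaving only F.
Row 3, column 3: row 3 has {B, D, F, G} and column 3 has {A, B, D, E, F}, leaving only C.
Row 7, column 3: row 7 has {A, B, D, E, F} and column 3 has {A, B, C, D, E, F}, leaving only G.
Row 7, column 4: row 7 has {A, B, D, E, F, G} and column 4 has {B, D, E, F}, leaving only C.
So row 7 reads: A F G C E D B.

A F G C E D B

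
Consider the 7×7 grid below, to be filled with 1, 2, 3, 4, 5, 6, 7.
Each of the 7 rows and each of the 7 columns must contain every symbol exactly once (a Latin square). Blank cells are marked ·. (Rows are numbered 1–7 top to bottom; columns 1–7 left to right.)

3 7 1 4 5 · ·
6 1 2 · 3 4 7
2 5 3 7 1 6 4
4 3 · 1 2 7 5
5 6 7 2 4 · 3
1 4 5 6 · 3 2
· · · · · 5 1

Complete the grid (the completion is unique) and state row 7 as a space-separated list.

Row 7, column 1: row 7 has {1, 5} and column 1 has {1, 2, 3, 4, 5, 6}, leaving only 7.
Row 7, column 2: row 7 has {1, 5, 7} and column 2 has {1, 3, 4, 5, 6, 7}, leaving only 2.
Row 7, column 4: row 7 has {1, 2, 5, 7} and column 4 has {1, 2, 4, 6, 7}, leaving only 3.
Row 7, column 5: row 7 has {1, 2, 3, 5, 7} and column 5 has {1, 2, 3, 4, 5}, leaving only 6.
Row 7, column 3: row 7 has {1, 2, 3, 5, 6, 7} and column 3 has {1, 2, 3, 5, 7}, leaving only 4.
So row 7 reads: 7 2 4 3 6 5 1.

7 2 4 3 6 5 1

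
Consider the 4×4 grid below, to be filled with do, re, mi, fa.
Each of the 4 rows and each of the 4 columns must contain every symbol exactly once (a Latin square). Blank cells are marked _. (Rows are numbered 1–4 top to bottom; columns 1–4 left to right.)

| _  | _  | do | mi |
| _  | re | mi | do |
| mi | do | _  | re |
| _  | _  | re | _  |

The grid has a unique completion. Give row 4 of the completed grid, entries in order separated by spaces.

Row 4, column 4: row 4 has {re} and column 4 has {do, re, mi}, leaving only fa.
Row 4, column 1: row 4 has {re, fa} and column 1 has {mi}, leaving only do.
Row 4, column 2: row 4 has {do, re, fa} and column 2 has {do, re}, leaving only mi.
So row 4 reads: do mi re fa.

do mi re fa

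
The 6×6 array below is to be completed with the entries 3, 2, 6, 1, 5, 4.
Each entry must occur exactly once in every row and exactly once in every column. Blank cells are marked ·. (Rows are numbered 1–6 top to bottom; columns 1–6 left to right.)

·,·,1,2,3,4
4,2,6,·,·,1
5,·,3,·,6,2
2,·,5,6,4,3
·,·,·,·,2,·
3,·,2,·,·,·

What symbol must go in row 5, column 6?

Row 1, column 1: row 1 has {3, 2, 1, 4} and column 1 has {3, 2, 5, 4}, leaving only 6.
Row 1, column 2: row 1 has {3, 2, 6, 1, 4} and column 2 has {2}, leaving only 5.
Row 2, column 5: row 2 has {2, 6, 1, 4} and column 5 has {3, 2, 6, 4}, leaving only 5.
Row 2, column 4: row 2 has {2, 6, 1, 5, 4} and column 4 has {2, 6}, leaving only 3.
Row 4, column 2: row 4 has {3, 2, 6, 5, 4} and column 2 has {2, 5}, leaving only 1.
Row 3, column 2: row 3 has {3, 2, 6, 5} and column 2 has {2, 1, 5}, leaving only 4.
Row 3, column 4: row 3 has {3, 2, 6, 5, 4} and column 4 has {3, 2, 6}, leaving only 1.
Row 5, column 1: row 5 has {2} and column 1 has {3, 2, 6, 5, 4}, leaving only 1.
Row 5, column 3: row 5 has {2, 1} and column 3 has {3, 2, 6, 1, 5}, leaving only 4.
Row 5, column 4: row 5 has {2, 1, 4} and column 4 has {3, 2, 6, 1}, leaving only 5.
Row 5 already has {2, 1, 5, 4} and column 6 already has {3, 2, 1, 4}, so row 5, column 6 must be 6.

6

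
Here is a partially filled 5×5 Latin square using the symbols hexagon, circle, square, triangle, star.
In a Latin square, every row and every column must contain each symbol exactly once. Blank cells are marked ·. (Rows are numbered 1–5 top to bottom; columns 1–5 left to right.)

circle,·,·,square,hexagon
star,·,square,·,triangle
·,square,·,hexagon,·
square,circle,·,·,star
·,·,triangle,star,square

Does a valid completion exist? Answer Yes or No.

No

Row 1, column 3: row 1 has {hexagon, circle, square} and column 3 has {square, triangle}, so it must be star.
Row 1, column 2: row 1 has {hexagon, circle, square, star} and column 2 has {circle, square}, so it must be triangle.
Row 2, column 2: row 2 has {square, triangle, star} and column 2 has {circle, square, triangle}, so it must be hexagon.
Now row 5, column 2: row 5 together with column 2 already contain {hexagon, circle, square, triangle, star} — every symbol — so nothing can go there. The grid has no valid completion.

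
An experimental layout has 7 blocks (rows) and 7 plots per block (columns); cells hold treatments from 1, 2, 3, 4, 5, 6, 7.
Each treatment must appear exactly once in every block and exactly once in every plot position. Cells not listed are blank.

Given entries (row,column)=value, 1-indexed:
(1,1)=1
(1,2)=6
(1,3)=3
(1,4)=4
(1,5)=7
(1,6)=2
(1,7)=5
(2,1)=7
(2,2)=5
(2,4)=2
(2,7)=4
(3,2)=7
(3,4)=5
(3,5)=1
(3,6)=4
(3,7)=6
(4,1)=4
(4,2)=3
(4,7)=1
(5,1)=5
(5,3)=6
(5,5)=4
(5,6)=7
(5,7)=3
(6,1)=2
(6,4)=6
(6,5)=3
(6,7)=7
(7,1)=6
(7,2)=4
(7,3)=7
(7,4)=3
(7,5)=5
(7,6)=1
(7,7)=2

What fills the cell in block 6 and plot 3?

Block 2, plot 3: block 2 has {2, 4, 5, 7} and plot 3 has {3, 6, 7}, leaving only 1.
Block 2, plot 5: block 2 has {1, 2, 4, 5, 7} and plot 5 has {1, 3, 4, 5, 7}, leaving only 6.
Block 2, plot 6: block 2 has {1, 2, 4, 5, 6, 7} and plot 6 has {1, 2, 4, 7}, leaving only 3.
Block 3, plot 1: block 3 has {1, 4, 5, 6, 7} and plot 1 has {1, 2, 4, 5, 6, 7}, leaving only 3.
Block 3, plot 3: block 3 has {1, 3, 4, 5, 6, 7} and plot 3 has {1, 3, 6, 7}, leaving only 2.
Block 4, plot 3: block 4 has {1, 3, 4} and plot 3 has {1, 2, 3, 6, 7}, leaving only 5.
Block 6 already has {2, 3, 6, 7} and plot 3 already has {1, 2, 3, 5, 6, 7}, so block 6, plot 3 must be 4.

4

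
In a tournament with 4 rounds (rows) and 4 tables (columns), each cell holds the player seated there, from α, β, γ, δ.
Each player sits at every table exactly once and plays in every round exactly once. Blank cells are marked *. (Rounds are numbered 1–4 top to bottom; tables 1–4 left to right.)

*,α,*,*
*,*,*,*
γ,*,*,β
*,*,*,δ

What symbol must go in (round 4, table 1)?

α

Round 1, table 4: round 1 has {α} and table 4 has {β, δ}, leaving only γ.
Round 2, table 4: round 2 has {} and table 4 has {β, γ, δ}, leaving only α.
Round 3, table 2: round 3 has {β, γ} and table 2 has {α}, leaving only δ.
Round 3, table 3: round 3 has {β, γ, δ} and table 3 has {}, leaving only α.
Round 4, table 1 is narrowed to {α, β}.
If it were β, then round 2, table 1 would be left with no valid symbol.
So round 4, table 1 must be α.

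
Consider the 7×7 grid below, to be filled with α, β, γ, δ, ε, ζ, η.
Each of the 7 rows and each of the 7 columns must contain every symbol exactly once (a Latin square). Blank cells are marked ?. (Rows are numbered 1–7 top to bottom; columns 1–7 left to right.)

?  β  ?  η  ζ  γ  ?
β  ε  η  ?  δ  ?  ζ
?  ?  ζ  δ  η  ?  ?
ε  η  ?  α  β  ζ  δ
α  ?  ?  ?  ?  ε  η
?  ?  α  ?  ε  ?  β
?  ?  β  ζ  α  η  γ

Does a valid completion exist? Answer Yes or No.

No

Row 1, column 1: row 1 has {β, γ, ζ, η} and column 1 has {α, β, ε}, so it must be δ.
Now row 7, column 1: row 7 together with column 1 already contain {α, β, γ, δ, ε, ζ, η} — every symbol — so nothing can go there. The grid has no valid completion.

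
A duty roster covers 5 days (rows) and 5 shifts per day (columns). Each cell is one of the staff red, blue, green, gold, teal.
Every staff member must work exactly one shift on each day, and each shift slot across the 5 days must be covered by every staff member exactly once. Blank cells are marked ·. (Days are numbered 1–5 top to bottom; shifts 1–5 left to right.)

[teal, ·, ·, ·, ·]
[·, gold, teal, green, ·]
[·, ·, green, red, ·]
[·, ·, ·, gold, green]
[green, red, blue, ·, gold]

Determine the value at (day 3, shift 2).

Day 1, shift 4: day 1 has {teal} and shift 4 has {red, green, gold}, leaving only blue.
Day 1, shift 2: day 1 has {blue, teal} and shift 2 has {red, gold}, leaving only green.
Day 1, shift 5: day 1 has {blue, green, teal} and shift 5 has {green, gold}, leaving only red.
Day 1, shift 3: day 1 has {red, blue, green, teal} and shift 3 has {blue, green, teal}, leaving only gold.
Day 2, shift 5: day 2 has {green, gold, teal} and shift 5 has {red, green, gold}, leaving only blue.
Day 2, shift 1: day 2 has {blue, green, gold, teal} and shift 1 has {green, teal}, leaving only red.
Day 3, shift 5: day 3 has {red, green} and shift 5 has {red, blue, green, gold}, leaving only teal.
Day 3 already has {red, green, teal} and shift 2 already has {red, green, gold}, so day 3, shift 2 must be blue.

blue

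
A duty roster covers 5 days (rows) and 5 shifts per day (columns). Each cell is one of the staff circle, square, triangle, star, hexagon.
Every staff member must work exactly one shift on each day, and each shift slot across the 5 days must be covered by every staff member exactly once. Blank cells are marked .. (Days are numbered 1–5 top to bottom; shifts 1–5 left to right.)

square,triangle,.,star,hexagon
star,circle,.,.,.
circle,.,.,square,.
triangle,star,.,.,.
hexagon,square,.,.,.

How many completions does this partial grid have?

Day 1, shift 3: eliminating its day and shift leaves {circle}.
Day 2, shift 3: eliminating its day and shift leaves {square, triangle, hexagon}.
Day 2, shift 4: eliminating its day and shift leaves {triangle, hexagon}.
Day 2, shift 5: eliminating its day and shift leaves {square, triangle}.
Day 3, shift 2: eliminating its day and shift leaves {hexagon}.
Day 3, shift 3: eliminating its day and shift leaves {triangle, star, hexagon}.
Day 3, shift 5: eliminating its day and shift leaves {triangle, star}.
Day 4, shift 3: eliminating its day and shift leaves {circle, square, hexagon}.
Day 4, shift 4: eliminating its day and shift leaves {circle, hexagon}.
Day 4, shift 5: eliminating its day and shift leaves {circle, square}.
Day 5, shift 3: eliminating its day and shift leaves {circle, triangle, star}.
Day 5, shift 4: eliminating its day and shift leaves {circle, triangle}.
Day 5, shift 5: eliminating its day and shift leaves {circle, triangle, star}.
Enumerating the assignments across these blanks that avoid any day or shift repeat gives 3 completions.

3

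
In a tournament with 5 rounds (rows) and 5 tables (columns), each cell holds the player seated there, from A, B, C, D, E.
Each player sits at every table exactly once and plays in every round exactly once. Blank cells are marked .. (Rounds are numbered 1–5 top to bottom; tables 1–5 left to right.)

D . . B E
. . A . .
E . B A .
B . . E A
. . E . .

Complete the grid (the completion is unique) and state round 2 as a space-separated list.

Round 2, table 1: round 2 has {A} and table 1 has {B, D, E}, leaving only C.
Round 2, table 4: round 2 has {A, C} and table 4 has {A, B, E}, leaving only D.
Round 2, table 5: round 2 has {A, C, D} and table 5 has {A, E}, leaving only B.
Round 2, table 2: round 2 has {A, B, C, D} and table 2 has {}, leaving only E.
So round 2 reads: C E A D B.

C E A D B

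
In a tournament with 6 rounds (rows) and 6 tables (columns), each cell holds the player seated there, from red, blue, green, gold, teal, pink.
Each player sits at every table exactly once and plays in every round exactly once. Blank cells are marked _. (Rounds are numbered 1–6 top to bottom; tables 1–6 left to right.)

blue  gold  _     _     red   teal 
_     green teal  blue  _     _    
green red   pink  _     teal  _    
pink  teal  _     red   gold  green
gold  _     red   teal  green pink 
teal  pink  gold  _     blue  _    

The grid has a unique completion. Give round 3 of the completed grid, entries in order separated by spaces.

Round 3, table 4: round 3 has {red, green, teal, pink} and table 4 has {red, blue, teal}, leaving only gold.
Round 3, table 6: round 3 has {red, green, gold, teal, pink} and table 6 has {green, teal, pink}, leaving only blue.
So round 3 reads: green red pink gold teal blue.

green red pink gold teal blue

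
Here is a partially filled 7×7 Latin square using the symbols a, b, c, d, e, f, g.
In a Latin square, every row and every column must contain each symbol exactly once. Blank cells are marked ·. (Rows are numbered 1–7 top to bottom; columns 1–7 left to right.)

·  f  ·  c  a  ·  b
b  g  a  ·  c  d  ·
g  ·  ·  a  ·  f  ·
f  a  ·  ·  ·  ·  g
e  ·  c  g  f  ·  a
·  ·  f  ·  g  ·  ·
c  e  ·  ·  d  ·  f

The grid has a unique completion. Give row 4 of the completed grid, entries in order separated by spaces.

Row 1, column 1: row 1 has {a, b, c, f} and column 1 has {b, c, e, f, g}, leaving only d.
Row 2, column 7: row 2 has {a, b, c, d, g} and column 7 has {a, b, f, g}, leaving only e.
Row 2, column 4: row 2 has {a, b, c, d, e, g} and column 4 has {a, c, g}, leaving only f.
Row 5, column 6: row 5 has {a, c, e, f, g} and column 6 has {d, f}, leaving only b.
Row 5, column 2: row 5 has {a, b, c, e, f, g} and column 2 has {a, e, f, g}, leaving only d.
Row 6, column 1: row 6 has {f, g} and column 1 has {b, c, d, e, f, g}, leaving only a.
Row 7, column 4: row 7 has {c, d, e, f} and column 4 has {a, c, f, g}, leaving only b.
Row 7, column 3: row 7 has {b, c, d, e, f} and column 3 has {a, c, f}, leaving only g.
Row 1, column 3: row 1 has {a, b, c, d, f} and column 3 has {a, c, f, g}, leaving only e.
Row 1, column 6: row 1 has {a, b, c, d, e, f} and column 6 has {b, d, f}, leaving only g.
Row 7, column 6: row 7 has {b, c, d, e, f, g} and column 6 has {b, d, f, g}, leaving only a.
Row 4, column 3 is narrowed to {b, d}; only d is consistent with the remaining cells.
Row 4, column 4: row 4 has {a, d, f, g} and column 4 has {a, b, c, f, g}, leaving only e.
Row 4, column 5: row 4 has {a, d, e, f, g} and column 5 has {a, c, d, f, g}, leaving only b.
Row 4, column 6: row 4 has {a, b, d, e, f, g} and column 6 has {a, b, d, f, g}, leaving only c.
So row 4 reads: f a d e b c g.

f a d e b c g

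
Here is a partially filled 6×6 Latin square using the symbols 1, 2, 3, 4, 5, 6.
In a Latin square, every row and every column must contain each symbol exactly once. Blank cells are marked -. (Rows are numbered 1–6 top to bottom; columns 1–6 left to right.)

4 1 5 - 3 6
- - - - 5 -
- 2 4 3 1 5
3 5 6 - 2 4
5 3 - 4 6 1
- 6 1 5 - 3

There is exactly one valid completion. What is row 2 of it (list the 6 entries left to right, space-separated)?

Row 2, column 2: row 2 has {5} and column 2 has {1, 2, 3, 5, 6}, leaving only 4.
Row 2, column 6: row 2 has {4, 5} and column 6 has {1, 3, 4, 5, 6}, leaving only 2.
Row 2, column 3: row 2 has {2, 4, 5} and column 3 has {1, 4, 5, 6}, leaving only 3.
Row 1, column 4: row 1 has {1, 3, 4, 5, 6} and column 4 has {3, 4, 5}, leaving only 2.
Row 3, column 1: row 3 has {1, 2, 3, 4, 5} and column 1 has {3, 4, 5}, leaving only 6.
Row 2, column 1: row 2 has {2, 3, 4, 5} and column 1 has {3, 4, 5, 6}, leaving only 1.
Row 2, column 4: row 2 has {1, 2, 3, 4, 5} and column 4 has {2, 3, 4, 5}, leaving only 6.
So row 2 reads: 1 4 3 6 5 2.

1 4 3 6 5 2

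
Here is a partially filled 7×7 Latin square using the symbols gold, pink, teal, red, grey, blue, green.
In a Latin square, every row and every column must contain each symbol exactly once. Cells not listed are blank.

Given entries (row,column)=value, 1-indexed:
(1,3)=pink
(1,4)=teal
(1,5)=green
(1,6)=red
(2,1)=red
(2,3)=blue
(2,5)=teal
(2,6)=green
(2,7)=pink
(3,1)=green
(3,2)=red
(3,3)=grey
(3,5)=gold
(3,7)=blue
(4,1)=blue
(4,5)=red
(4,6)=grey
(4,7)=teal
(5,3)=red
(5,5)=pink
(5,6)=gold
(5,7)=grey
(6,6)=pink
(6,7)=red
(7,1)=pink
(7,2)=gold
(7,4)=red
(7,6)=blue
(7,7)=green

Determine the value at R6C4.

grey

Row 1, column 7: row 1 has {pink, teal, red, green} and column 7 has {pink, teal, red, grey, blue, green}, leaving only gold.
Row 1, column 1: row 1 has {gold, pink, teal, red, green} and column 1 has {pink, red, blue, green}, leaving only grey.
Row 1, column 2: row 1 has {gold, pink, teal, red, grey, green} and column 2 has {gold, red}, leaving only blue.
Row 2, column 2: row 2 has {pink, teal, red, blue, green} and column 2 has {gold, red, blue}, leaving only grey.
Row 2, column 4: row 2 has {pink, teal, red, grey, blue, green} and column 4 has {teal, red}, leaving only gold.
Row 3, column 4: row 3 has {gold, red, grey, blue, green} and column 4 has {gold, teal, red}, leaving only pink.
Row 3, column 6: row 3 has {gold, pink, red, grey, blue, green} and column 6 has {gold, pink, red, grey, blue, green}, leaving only teal.
Row 4, column 4: row 4 has {teal, red, grey, blue} and column 4 has {gold, pink, teal, red}, leaving only green.
Row 4, column 2: row 4 has {teal, red, grey, blue, green} and column 2 has {gold, red, grey, blue}, leaving only pink.
Row 4, column 3: row 4 has {pink, teal, red, grey, blue, green} and column 3 has {pink, red, grey, blue}, leaving only gold.
Row 5, column 1: row 5 has {gold, pink, red, grey} and column 1 has {pink, red, grey, blue, green}, leaving only teal.
Row 5, column 2: row 5 has {gold, pink, teal, red, grey} and column 2 has {gold, pink, red, grey, blue}, leaving only green.
Row 5, column 4: row 5 has {gold, pink, teal, red, grey, green} and column 4 has {gold, pink, teal, red, green}, leaving only blue.
Row 6 already has {pink, red} and column 4 already has {gold, pink, teal, red, blue, green}, so row 6, column 4 must be grey.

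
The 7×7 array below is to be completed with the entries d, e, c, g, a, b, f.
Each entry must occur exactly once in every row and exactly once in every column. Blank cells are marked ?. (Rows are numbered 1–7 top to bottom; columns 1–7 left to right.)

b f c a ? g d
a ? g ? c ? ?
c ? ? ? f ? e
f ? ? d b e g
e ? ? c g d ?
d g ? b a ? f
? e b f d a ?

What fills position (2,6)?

f

Row 1, column 5: row 1 has {d, c, g, a, b, f} and column 5 has {d, c, g, a, b, f}, leaving only e.
Row 2, column 4: row 2 has {c, g, a} and column 4 has {d, c, a, b, f}, leaving only e.
Row 2, column 7: row 2 has {e, c, g, a} and column 7 has {d, e, g, f}, leaving only b.
Row 2 already has {e, c, g, a, b} and column 6 already has {d, e, g, a}, so row 2, column 6 must be f.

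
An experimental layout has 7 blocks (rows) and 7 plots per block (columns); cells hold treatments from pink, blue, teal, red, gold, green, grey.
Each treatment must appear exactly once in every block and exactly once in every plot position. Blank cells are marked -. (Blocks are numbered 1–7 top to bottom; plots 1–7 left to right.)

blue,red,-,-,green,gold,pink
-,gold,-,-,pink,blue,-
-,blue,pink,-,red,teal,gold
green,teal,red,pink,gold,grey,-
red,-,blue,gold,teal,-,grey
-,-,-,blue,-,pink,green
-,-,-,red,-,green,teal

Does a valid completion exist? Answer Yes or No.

Block 5, plot 6: block 5 together with plot 6 already contain {pink, blue, teal, red, gold, green, grey} — every symbol — so nothing can go there. The grid has no valid completion.

No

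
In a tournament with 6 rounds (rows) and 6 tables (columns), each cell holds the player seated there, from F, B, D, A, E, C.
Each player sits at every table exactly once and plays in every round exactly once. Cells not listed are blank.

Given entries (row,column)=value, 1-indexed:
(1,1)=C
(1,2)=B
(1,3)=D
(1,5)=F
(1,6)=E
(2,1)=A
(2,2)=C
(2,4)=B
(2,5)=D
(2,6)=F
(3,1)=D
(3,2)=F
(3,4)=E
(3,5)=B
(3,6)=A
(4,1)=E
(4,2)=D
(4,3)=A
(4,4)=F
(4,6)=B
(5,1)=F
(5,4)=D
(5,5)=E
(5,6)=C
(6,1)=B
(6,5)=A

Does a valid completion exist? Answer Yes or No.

No round or table among the givens repeats a symbol, and propagating forced cells runs into no contradiction.
One valid completion exists (for instance, C B D A F E / A C E B D F / D F C E B A / E D A F C B / F A B D E C / B E F C A D).

Yes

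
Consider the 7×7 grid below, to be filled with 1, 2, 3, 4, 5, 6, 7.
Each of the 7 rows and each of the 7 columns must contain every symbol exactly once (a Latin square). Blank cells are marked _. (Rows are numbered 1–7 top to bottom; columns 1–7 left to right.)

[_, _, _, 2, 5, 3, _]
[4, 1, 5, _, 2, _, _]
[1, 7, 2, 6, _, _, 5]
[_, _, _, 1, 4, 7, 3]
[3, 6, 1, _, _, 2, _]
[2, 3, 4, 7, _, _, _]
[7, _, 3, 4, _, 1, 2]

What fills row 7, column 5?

Row 7 already has {1, 2, 3, 4, 7} and column 5 already has {2, 4, 5}, so row 7, column 5 must be 6.

6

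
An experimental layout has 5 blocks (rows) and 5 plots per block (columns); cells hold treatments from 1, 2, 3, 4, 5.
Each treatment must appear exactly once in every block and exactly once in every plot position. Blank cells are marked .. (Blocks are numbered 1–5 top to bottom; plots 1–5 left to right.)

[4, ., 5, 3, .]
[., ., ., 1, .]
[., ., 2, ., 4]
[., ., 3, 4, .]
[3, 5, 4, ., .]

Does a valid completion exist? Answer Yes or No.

Block 2, plot 3: block 2 together with plot 3 already contain {1, 2, 3, 4, 5} — every symbol — so nothing can go there. The grid has no valid completion.

No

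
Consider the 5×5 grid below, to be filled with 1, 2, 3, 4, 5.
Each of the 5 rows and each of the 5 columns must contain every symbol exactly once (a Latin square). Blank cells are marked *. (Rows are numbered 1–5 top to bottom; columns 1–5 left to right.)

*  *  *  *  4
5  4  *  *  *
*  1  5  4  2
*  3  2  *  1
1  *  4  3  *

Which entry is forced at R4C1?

4

Row 4 already has {1, 2, 3} and column 1 already has {1, 5}, so row 4, column 1 must be 4.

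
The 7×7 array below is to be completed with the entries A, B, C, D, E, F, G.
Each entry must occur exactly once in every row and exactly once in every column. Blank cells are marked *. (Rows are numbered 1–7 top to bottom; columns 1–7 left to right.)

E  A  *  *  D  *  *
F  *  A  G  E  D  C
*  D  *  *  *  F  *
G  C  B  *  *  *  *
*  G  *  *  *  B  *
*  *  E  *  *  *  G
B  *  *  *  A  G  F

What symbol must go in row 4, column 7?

Row 1, column 6: row 1 has {A, D, E} and column 6 has {B, D, F, G}, leaving only C.
Row 1, column 7: row 1 has {A, C, D, E} and column 7 has {C, F, G}, leaving only B.
Row 1, column 4: row 1 has {A, B, C, D, E} and column 4 has {G}, leaving only F.
Row 1, column 3: row 1 has {A, B, C, D, E, F} and column 3 has {A, B, E}, leaving only G.
Row 2, column 2: row 2 has {A, C, D, E, F, G} and column 2 has {A, C, D, G}, leaving only B.
Row 3, column 3: row 3 has {D, F} and column 3 has {A, B, E, G}, leaving only C.
Row 3, column 1: row 3 has {C, D, F} and column 1 has {B, E, F, G}, leaving only A.
Row 3, column 7: row 3 has {A, C, D, F} and column 7 has {B, C, F, G}, leaving only E.
Row 3, column 4: row 3 has {A, C, D, E, F} and column 4 has {F, G}, leaving only B.
Row 3, column 5: row 3 has {A, B, C, D, E, F} and column 5 has {A, D, E}, leaving only G.
Row 4, column 5: row 4 has {B, C, G} and column 5 has {A, D, E, G}, leaving only F.
Row 5, column 5: row 5 has {B, G} and column 5 has {A, D, E, F, G}, leaving only C.
Row 5, column 1: row 5 has {B, C, G} and column 1 has {A, B, E, F, G}, leaving only D.
Row 5, column 3: row 5 has {B, C, D, G} and column 3 has {A, B, C, E, G}, leaving only F.
Row 5, column 7: row 5 has {B, C, D, F, G} and column 7 has {B, C, E, F, G}, leaving only A.
Row 4 already has {B, C, F, G} and column 7 already has {A, B, C, E, F, G}, so row 4, column 7 must be D.

D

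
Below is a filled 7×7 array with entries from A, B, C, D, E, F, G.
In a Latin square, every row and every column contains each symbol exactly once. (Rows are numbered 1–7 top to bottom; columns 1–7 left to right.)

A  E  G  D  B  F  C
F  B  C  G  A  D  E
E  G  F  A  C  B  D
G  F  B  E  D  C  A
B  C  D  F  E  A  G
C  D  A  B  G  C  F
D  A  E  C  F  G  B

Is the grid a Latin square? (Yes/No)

Column 6 contains C twice (at rows 4 and 6), so it is not a permutation.

No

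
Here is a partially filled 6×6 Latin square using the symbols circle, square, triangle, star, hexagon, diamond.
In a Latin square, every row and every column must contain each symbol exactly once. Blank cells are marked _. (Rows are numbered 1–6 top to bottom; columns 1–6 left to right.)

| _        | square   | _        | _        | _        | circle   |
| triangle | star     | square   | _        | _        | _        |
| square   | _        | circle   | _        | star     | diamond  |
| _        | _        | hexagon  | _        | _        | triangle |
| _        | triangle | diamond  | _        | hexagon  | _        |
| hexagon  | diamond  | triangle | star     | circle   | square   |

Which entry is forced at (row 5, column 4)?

Row 1, column 3: row 1 has {circle, square} and column 3 has {circle, square, triangle, hexagon, diamond}, leaving only star.
Row 1, column 1: row 1 has {circle, square, star} and column 1 has {square, triangle, hexagon}, leaving only diamond.
Row 1, column 5: row 1 has {circle, square, star, diamond} and column 5 has {circle, star, hexagon}, leaving only triangle.
Row 1, column 4: row 1 has {circle, square, triangle, star, diamond} and column 4 has {star}, leaving only hexagon.
Row 2, column 5: row 2 has {square, triangle, star} and column 5 has {circle, triangle, star, hexagon}, leaving only diamond.
Row 2, column 4: row 2 has {square, triangle, star, diamond} and column 4 has {star, hexagon}, leaving only circle.
Row 5 already has {triangle, hexagon, diamond} and column 4 already has {circle, star, hexagon}, so row 5, column 4 must be square.

square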